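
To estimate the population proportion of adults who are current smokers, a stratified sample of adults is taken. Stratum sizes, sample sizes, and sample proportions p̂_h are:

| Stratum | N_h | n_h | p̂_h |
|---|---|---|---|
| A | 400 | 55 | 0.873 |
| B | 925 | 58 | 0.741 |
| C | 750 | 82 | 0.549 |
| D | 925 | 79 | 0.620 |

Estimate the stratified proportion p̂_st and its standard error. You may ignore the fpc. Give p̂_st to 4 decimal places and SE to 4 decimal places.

p̂_st ≈ 0.6733, SE ≈ 0.0289

N = 3000; stratum weights W_h = N_h/N.
p̂_st = Σ W_h p̂_h = (400·0.873 + 925·0.741 + 750·0.549 + 925·0.620)/3000 = 0.67329
V̂(p̂_st) = Σ W_h² p̂_h(1−p̂_h)/(n_h−1):
  stratum A: (400/3000)²·0.873·0.127/54 = 3.65007e-05
  stratum B: (925/3000)²·0.741·0.259/57 = 0.000320099
  stratum C: (750/3000)²·0.549·0.451/81 = 0.000191049
  stratum D: (925/3000)²·0.620·0.380/78 = 0.000287158
V̂(p̂_st) = 0.000834807; SE = √V̂ = 0.028893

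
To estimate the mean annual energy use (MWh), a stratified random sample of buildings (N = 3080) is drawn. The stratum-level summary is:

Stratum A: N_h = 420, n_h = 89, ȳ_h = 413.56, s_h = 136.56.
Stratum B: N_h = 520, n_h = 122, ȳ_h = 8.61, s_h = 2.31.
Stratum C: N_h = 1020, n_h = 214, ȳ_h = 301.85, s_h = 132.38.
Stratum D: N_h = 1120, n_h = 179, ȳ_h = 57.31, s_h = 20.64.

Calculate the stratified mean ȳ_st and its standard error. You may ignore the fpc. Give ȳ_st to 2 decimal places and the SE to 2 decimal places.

ȳ_st ≈ 178.65, SE ≈ 3.63

ȳ_st = Σ W_h ȳ_h = (420·413.56 + 520·8.61 + 1020·301.85 + 1120·57.31)/3080 = 178.65149
V̂(ȳ_st) = Σ W_h² s_h²/n_h, with W_h = N_h/N and N = 3080:
  stratum A: (420/3080)²·136.56²/89 = 3.89632
  stratum B: (520/3080)²·2.31²/122 = 0.00124672
  stratum C: (1020/3080)²·132.38²/214 = 8.98111
  stratum D: (1120/3080)²·20.64²/179 = 0.314703
V̂(ȳ_st) = 13.1934
SE(ȳ_st) = √13.1934 = 3.63227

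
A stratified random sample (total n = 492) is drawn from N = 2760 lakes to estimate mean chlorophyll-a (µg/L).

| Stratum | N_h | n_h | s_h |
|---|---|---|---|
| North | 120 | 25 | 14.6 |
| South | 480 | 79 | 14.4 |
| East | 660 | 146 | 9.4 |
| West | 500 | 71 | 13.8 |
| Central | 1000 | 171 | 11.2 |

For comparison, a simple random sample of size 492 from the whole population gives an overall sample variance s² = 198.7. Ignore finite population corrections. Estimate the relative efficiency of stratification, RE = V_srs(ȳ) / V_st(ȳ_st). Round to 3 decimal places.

RE ≈ 1.284

V̂(ȳ_st) = Σ W_h² s_h²/n_h, with W_h = N_h/N and N = 2760:
  stratum North: (120/2760)²·14.6²/25 = 0.016118
  stratum South: (480/2760)²·14.4²/79 = 0.0793893
  stratum East: (660/2760)²·9.4²/146 = 0.0346077
  stratum West: (500/2760)²·13.8²/71 = 0.0880282
  stratum Central: (1000/2760)²·11.2²/171 = 0.096299
V_st = 0.314442
V_srs = s²/n = 198.7/492 = 0.403862
Relative efficiency = V_srs / V_st = 0.403862/0.314442 = 1.2844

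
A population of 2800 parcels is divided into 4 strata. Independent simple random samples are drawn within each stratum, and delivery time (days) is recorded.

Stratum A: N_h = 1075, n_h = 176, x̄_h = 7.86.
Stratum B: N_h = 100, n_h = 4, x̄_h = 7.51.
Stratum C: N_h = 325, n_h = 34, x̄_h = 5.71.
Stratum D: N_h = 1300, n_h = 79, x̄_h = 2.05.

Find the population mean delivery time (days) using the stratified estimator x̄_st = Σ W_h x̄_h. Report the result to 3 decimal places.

N = Σ N_h = 2800. Stratum weights W_h = N_h/N.
x̄_st = (1075·7.86 + 100·7.51 + 325·5.71 + 1300·2.05) / 2800 = 4.90045

x̄_st ≈ 4.900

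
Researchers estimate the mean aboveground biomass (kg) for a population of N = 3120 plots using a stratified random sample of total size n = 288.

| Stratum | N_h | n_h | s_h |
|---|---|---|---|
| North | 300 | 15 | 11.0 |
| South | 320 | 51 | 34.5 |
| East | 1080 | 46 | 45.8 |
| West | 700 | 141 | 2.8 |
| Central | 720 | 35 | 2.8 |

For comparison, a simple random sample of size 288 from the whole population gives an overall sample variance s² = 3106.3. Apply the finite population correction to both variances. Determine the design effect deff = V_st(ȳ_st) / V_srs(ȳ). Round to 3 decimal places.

V̂(ȳ_st) = Σ W_h² (1 − n_h/N_h) s_h²/n_h, with W_h = N_h/N and N = 3120:
  stratum North: (300/3120)²·(1 − 15/300)·11.0²/15 = 0.0708518
  stratum South: (320/3120)²·(1 − 51/320)·34.5²/51 = 0.206377
  stratum East: (1080/3120)²·(1 − 46/1080)·45.8²/46 = 5.23128
  stratum West: (700/3120)²·(1 − 141/700)·2.8²/141 = 0.0022351
  stratum Central: (720/3120)²·(1 − 35/720)·2.8²/35 = 0.0113491
V_st = 5.5221
V_srs = (1 − 288/3120)·3106.3/288 = 9.79015
deff = V_st / V_srs = 5.5221/9.79015 = 0.5640

deff ≈ 0.564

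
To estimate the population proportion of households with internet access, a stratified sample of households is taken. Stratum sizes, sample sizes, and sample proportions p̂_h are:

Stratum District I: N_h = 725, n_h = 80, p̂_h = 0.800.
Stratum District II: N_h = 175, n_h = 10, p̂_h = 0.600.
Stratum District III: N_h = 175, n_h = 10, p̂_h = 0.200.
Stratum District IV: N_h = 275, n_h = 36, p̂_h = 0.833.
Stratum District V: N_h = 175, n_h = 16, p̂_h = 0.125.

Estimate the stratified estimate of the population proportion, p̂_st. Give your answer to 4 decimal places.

p̂_st ≈ 0.6367

N = 1525; stratum weights W_h = N_h/N.
p̂_st = Σ W_h p̂_h = (725·0.800 + 175·0.600 + 175·0.200 + 275·0.833 + 175·0.125)/1525 = 0.63669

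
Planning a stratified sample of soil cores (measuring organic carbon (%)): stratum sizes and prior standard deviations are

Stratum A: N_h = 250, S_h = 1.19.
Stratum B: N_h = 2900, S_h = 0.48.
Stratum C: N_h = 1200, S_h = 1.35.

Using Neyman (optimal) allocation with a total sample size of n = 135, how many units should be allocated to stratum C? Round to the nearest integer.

66

Neyman allocation: n_h = n · N_h S_h / Σ N_i S_i, with n = 135.
  stratum A: N_h·S_h = 250·1.19 = 297.50
  stratum B: N_h·S_h = 2900·0.48 = 1392.00
  stratum C: N_h·S_h = 1200·1.35 = 1620.00
Σ N_h S_h = 3309.50
n for stratum C = 135·1620.00/3309.50 = 66.082 → 66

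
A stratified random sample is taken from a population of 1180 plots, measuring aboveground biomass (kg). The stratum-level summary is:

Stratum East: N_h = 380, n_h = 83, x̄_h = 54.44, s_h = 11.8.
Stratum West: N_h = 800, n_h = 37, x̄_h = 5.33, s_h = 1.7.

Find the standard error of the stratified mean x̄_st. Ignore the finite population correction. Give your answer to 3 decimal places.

V̂(x̄_st) = Σ W_h² s_h²/n_h, with W_h = N_h/N and N = 1180:
  stratum East: (380/1180)²·11.8²/83 = 0.173976
  stratum West: (800/1180)²·1.7²/37 = 0.0359015
V̂(x̄_st) = 0.209877
SE(x̄_st) = √0.209877 = 0.458124

SE(x̄_st) ≈ 0.458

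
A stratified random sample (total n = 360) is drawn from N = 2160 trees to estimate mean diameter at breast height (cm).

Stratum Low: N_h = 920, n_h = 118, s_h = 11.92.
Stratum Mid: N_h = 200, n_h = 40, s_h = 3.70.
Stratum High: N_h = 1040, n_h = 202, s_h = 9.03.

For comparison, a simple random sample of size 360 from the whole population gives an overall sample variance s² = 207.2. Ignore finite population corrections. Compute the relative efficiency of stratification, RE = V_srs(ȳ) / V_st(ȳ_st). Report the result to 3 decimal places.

RE ≈ 1.827

V̂(ȳ_st) = Σ W_h² s_h²/n_h, with W_h = N_h/N and N = 2160:
  stratum Low: (920/2160)²·11.92²/118 = 0.218443
  stratum Mid: (200/2160)²·3.70²/40 = 0.00293424
  stratum High: (1040/2160)²·9.03²/202 = 0.0935801
V_st = 0.314958
V_srs = s²/n = 207.2/360 = 0.575556
Relative efficiency = V_srs / V_st = 0.575556/0.314958 = 1.8274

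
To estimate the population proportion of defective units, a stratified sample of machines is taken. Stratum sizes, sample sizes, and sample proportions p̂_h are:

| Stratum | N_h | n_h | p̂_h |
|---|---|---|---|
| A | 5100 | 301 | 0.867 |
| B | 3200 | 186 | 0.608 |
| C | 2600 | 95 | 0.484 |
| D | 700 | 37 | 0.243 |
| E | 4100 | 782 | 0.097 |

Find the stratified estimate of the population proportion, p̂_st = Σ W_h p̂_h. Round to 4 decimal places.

p̂_st ≈ 0.5219

N = 15700; stratum weights W_h = N_h/N.
p̂_st = Σ W_h p̂_h = (5100·0.867 + 3200·0.608 + 2600·0.484 + 700·0.243 + 4100·0.097)/15700 = 0.52188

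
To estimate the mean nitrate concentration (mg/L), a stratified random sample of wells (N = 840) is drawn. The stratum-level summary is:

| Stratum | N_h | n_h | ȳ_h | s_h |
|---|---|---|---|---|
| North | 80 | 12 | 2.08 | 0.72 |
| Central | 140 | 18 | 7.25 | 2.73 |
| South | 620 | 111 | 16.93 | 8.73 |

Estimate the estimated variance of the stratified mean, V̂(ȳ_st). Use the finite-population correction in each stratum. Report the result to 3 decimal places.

V̂(ȳ_st) = Σ W_h² (1 − n_h/N_h) s_h²/n_h, with W_h = N_h/N and N = 840:
  stratum North: (80/840)²·(1 − 12/80)·0.72²/12 = 0.000333061
  stratum Central: (140/840)²·(1 − 18/140)·2.73²/18 = 0.0100226
  stratum South: (620/840)²·(1 − 111/620)·8.73²/111 = 0.307083
V̂(ȳ_st) = 0.317439

V̂(ȳ_st) ≈ 0.317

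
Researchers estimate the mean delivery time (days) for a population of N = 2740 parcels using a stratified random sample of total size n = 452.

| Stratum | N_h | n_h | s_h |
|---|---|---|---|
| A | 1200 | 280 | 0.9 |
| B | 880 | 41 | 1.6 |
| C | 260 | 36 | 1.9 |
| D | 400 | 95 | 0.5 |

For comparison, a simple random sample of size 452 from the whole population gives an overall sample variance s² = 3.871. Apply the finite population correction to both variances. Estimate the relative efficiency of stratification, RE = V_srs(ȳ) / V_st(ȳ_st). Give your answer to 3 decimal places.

RE ≈ 0.968

V̂(ȳ_st) = Σ W_h² (1 − n_h/N_h) s_h²/n_h, with W_h = N_h/N and N = 2740:
  stratum A: (1200/2740)²·(1 − 280/1200)·0.9²/280 = 0.000425398
  stratum B: (880/2740)²·(1 − 41/880)·1.6²/41 = 0.00614044
  stratum C: (260/2740)²·(1 − 36/260)·1.9²/36 = 0.000777902
  stratum D: (400/2740)²·(1 − 95/400)·0.5²/95 = 4.27637e-05
V_st = 0.00738651
V_srs = (1 − 452/2740)·3.871/452 = 0.00715139
Relative efficiency = V_srs / V_st = 0.00715139/0.00738651 = 0.9682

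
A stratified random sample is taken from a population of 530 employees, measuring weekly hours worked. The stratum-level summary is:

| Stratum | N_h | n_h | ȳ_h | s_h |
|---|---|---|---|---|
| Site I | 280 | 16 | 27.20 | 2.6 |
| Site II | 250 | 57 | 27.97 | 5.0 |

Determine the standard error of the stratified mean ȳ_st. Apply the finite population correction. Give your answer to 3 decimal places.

V̂(ȳ_st) = Σ W_h² (1 − n_h/N_h) s_h²/n_h, with W_h = N_h/N and N = 530:
  stratum Site I: (280/530)²·(1 − 16/280)·2.6²/16 = 0.111183
  stratum Site II: (250/530)²·(1 − 57/250)·5.0²/57 = 0.0753374
V̂(ȳ_st) = 0.18652
SE(ȳ_st) = √0.18652 = 0.43188

SE(ȳ_st) ≈ 0.432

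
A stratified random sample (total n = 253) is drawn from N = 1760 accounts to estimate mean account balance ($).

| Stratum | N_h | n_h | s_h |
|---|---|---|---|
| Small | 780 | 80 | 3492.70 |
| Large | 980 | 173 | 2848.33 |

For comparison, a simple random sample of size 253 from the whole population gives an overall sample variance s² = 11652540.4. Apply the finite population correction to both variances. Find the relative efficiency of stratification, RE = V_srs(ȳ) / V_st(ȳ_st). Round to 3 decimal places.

V̂(ȳ_st) = Σ W_h² (1 − n_h/N_h) s_h²/n_h, with W_h = N_h/N and N = 1760:
  stratum Small: (780/1760)²·(1 − 80/780)·3492.70²/80 = 26878.2
  stratum Large: (980/1760)²·(1 − 173/980)·2848.33²/173 = 11973.2
V_st = 38851.3
V_srs = (1 − 253/1760)·11652540.4/253 = 39436.7
Relative efficiency = V_srs / V_st = 39436.7/38851.3 = 1.0151

RE ≈ 1.015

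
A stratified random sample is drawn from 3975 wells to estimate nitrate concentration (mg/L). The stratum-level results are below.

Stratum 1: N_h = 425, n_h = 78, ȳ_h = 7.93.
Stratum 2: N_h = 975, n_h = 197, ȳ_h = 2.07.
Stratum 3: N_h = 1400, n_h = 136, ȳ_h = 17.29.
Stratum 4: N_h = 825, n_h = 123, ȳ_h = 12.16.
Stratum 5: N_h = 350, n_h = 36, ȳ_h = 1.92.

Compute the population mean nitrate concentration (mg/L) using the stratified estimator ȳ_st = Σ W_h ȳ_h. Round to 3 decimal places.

ȳ_st ≈ 10.138

N = Σ N_h = 3975. Stratum weights W_h = N_h/N.
ȳ_st = (425·7.93 + 975·2.07 + 1400·17.29 + 825·12.16 + 350·1.92) / 3975 = 10.13799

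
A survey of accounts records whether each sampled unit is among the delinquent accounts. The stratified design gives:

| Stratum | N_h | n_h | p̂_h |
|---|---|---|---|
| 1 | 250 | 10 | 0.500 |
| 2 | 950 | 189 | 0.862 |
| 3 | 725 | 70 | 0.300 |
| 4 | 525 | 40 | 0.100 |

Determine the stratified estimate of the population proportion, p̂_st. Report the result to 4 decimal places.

N = 2450; stratum weights W_h = N_h/N.
p̂_st = Σ W_h p̂_h = (250·0.500 + 950·0.862 + 725·0.300 + 525·0.100)/2450 = 0.49547

p̂_st ≈ 0.4955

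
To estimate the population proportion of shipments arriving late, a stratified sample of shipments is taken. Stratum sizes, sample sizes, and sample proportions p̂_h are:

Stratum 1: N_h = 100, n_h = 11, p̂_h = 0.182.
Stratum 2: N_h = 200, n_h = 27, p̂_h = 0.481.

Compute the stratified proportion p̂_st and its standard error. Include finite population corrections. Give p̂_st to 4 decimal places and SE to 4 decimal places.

N = 300; stratum weights W_h = N_h/N.
p̂_st = Σ W_h p̂_h = (100·0.182 + 200·0.481)/300 = 0.38133
V̂(p̂_st) = Σ W_h² (1 − n_h/N_h) p̂_h(1−p̂_h)/(n_h−1):
  stratum 1: (100/300)²·(1 − 11/100)·0.182·0.818/10 = 0.00147222
  stratum 2: (200/300)²·(1 − 27/200)·0.481·0.519/26 = 0.00369124
V̂(p̂_st) = 0.00516346; SE = √V̂ = 0.0718572

p̂_st ≈ 0.3813, SE ≈ 0.0719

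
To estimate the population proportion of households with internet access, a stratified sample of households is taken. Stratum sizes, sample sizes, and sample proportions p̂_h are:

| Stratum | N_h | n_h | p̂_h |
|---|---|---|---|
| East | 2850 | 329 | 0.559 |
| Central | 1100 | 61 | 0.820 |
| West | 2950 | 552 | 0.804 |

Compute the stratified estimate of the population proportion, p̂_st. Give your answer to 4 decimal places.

N = 6900; stratum weights W_h = N_h/N.
p̂_st = Σ W_h p̂_h = (2850·0.559 + 1100·0.820 + 2950·0.804)/6900 = 0.70536

p̂_st ≈ 0.7054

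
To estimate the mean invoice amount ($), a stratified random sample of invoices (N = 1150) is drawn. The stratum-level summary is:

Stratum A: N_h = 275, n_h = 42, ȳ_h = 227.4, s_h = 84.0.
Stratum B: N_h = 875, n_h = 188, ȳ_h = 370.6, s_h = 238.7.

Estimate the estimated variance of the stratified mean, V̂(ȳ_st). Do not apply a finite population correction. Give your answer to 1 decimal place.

V̂(ȳ_st) ≈ 185.1

V̂(ȳ_st) = Σ W_h² s_h²/n_h, with W_h = N_h/N and N = 1150:
  stratum A: (275/1150)²·84.0²/42 = 9.60681
  stratum B: (875/1150)²·238.7²/188 = 175.456
V̂(ȳ_st) = 185.062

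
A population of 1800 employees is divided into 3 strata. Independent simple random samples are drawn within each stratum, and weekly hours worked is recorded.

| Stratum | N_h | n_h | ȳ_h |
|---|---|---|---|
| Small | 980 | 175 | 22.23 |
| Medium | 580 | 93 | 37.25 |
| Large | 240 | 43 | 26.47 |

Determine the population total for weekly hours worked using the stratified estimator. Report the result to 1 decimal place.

τ̂_st ≈ 49743.2

τ̂_st = Σ N_h ȳ_h = 980·22.23 + 580·37.25 + 240·26.47 = 49743.2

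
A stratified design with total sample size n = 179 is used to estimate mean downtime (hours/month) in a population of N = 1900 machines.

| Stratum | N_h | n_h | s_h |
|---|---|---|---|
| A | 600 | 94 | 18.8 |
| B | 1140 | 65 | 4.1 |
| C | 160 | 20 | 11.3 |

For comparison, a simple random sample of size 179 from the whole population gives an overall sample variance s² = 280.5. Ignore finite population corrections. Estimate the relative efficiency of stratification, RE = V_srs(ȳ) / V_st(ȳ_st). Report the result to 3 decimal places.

V̂(ȳ_st) = Σ W_h² s_h²/n_h, with W_h = N_h/N and N = 1900:
  stratum A: (600/1900)²·18.8²/94 = 0.374958
  stratum B: (1140/1900)²·4.1²/65 = 0.0931015
  stratum C: (160/1900)²·11.3²/20 = 0.0452751
V_st = 0.513335
V_srs = s²/n = 280.5/179 = 1.56704
Relative efficiency = V_srs / V_st = 1.56704/0.513335 = 3.0527

RE ≈ 3.053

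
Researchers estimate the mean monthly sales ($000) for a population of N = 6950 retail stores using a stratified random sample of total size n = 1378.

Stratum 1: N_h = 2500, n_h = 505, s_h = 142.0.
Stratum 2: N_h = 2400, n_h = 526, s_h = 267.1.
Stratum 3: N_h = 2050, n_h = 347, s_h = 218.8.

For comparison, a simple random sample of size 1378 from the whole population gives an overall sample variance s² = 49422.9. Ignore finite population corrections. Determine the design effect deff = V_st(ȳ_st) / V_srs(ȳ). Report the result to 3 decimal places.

deff ≈ 0.930

V̂(ȳ_st) = Σ W_h² s_h²/n_h, with W_h = N_h/N and N = 6950:
  stratum 1: (2500/6950)²·142.0²/505 = 5.16649
  stratum 2: (2400/6950)²·267.1²/526 = 16.1739
  stratum 3: (2050/6950)²·218.8²/347 = 12.0034
V_st = 33.3438
V_srs = s²/n = 49422.9/1378 = 35.8657
deff = V_st / V_srs = 33.3438/35.8657 = 0.9297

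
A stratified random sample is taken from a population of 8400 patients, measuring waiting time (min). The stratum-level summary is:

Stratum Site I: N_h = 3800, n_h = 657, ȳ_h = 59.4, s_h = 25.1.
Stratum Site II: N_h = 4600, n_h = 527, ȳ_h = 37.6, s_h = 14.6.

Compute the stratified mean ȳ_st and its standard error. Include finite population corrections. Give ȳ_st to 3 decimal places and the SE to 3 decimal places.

ȳ_st = Σ W_h ȳ_h = (3800·59.4 + 4600·37.6)/8400 = 47.46190
V̂(ȳ_st) = Σ W_h² (1 − n_h/N_h) s_h²/n_h, with W_h = N_h/N and N = 8400:
  stratum Site I: (3800/8400)²·(1 − 657/3800)·25.1²/657 = 0.162312
  stratum Site II: (4600/8400)²·(1 − 527/4600)·14.6²/527 = 0.107401
V̂(ȳ_st) = 0.269713
SE(ȳ_st) = √0.269713 = 0.519339

ȳ_st ≈ 47.462, SE ≈ 0.519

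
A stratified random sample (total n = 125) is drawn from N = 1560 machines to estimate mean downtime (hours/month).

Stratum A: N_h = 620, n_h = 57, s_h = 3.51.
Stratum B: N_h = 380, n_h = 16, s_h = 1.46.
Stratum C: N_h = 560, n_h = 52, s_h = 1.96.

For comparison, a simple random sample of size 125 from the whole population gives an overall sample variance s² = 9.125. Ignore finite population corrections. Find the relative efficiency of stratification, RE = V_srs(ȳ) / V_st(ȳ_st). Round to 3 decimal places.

RE ≈ 1.416

V̂(ȳ_st) = Σ W_h² s_h²/n_h, with W_h = N_h/N and N = 1560:
  stratum A: (620/1560)²·3.51²/57 = 0.0341408
  stratum B: (380/1560)²·1.46²/16 = 0.00790503
  stratum C: (560/1560)²·1.96²/52 = 0.00951997
V_st = 0.0515658
V_srs = s²/n = 9.125/125 = 0.073
Relative efficiency = V_srs / V_st = 0.073/0.0515658 = 1.4157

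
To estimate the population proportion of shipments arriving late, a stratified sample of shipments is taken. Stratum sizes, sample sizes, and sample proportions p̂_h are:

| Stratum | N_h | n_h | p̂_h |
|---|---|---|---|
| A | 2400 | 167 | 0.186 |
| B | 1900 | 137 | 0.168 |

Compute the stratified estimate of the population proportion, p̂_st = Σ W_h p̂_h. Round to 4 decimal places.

N = 4300; stratum weights W_h = N_h/N.
p̂_st = Σ W_h p̂_h = (2400·0.186 + 1900·0.168)/4300 = 0.17805

p̂_st ≈ 0.1780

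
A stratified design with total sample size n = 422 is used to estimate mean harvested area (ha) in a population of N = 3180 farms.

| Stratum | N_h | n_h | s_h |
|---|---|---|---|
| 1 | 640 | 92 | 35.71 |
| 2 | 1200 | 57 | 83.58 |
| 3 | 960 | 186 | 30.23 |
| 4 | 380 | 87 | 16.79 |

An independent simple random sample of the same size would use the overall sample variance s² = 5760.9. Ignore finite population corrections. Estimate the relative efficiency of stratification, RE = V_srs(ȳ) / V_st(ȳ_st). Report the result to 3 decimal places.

V̂(ȳ_st) = Σ W_h² s_h²/n_h, with W_h = N_h/N and N = 3180:
  stratum 1: (640/3180)²·35.71²/92 = 0.561433
  stratum 2: (1200/3180)²·83.58²/57 = 17.4517
  stratum 3: (960/3180)²·30.23²/186 = 0.447766
  stratum 4: (380/3180)²·16.79²/87 = 0.0462695
V_st = 18.5072
V_srs = s²/n = 5760.9/422 = 13.6514
Relative efficiency = V_srs / V_st = 13.6514/18.5072 = 0.7376

RE ≈ 0.738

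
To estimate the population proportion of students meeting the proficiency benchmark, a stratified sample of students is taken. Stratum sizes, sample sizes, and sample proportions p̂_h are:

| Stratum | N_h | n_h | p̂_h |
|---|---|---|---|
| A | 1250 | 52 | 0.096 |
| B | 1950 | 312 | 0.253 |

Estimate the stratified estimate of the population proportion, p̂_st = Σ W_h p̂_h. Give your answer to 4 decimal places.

p̂_st ≈ 0.1917

N = 3200; stratum weights W_h = N_h/N.
p̂_st = Σ W_h p̂_h = (1250·0.096 + 1950·0.253)/3200 = 0.19167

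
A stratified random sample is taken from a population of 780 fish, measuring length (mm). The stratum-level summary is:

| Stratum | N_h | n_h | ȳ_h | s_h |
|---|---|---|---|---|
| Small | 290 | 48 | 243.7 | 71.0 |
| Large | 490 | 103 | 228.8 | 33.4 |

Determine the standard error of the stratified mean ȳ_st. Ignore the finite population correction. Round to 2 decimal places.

SE(ȳ_st) ≈ 4.33

V̂(ȳ_st) = Σ W_h² s_h²/n_h, with W_h = N_h/N and N = 780:
  stratum Small: (290/780)²·71.0²/48 = 14.5172
  stratum Large: (490/780)²·33.4²/103 = 4.27424
V̂(ȳ_st) = 18.7914
SE(ȳ_st) = √18.7914 = 4.33491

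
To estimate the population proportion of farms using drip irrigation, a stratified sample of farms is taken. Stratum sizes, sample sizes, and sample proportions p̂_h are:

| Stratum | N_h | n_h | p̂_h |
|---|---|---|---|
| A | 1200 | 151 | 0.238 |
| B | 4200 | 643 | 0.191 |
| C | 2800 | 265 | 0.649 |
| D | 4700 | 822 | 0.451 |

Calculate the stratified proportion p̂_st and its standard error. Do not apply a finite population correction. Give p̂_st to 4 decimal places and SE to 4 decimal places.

N = 12900; stratum weights W_h = N_h/N.
p̂_st = Σ W_h p̂_h = (1200·0.238 + 4200·0.191 + 2800·0.649 + 4700·0.451)/12900 = 0.38951
V̂(p̂_st) = Σ W_h² p̂_h(1−p̂_h)/(n_h−1):
  stratum A: (1200/12900)²·0.238·0.762/150 = 1.04622e-05
  stratum B: (4200/12900)²·0.191·0.809/642 = 2.55133e-05
  stratum C: (2800/12900)²·0.649·0.351/264 = 4.06522e-05
  stratum D: (4700/12900)²·0.451·0.549/821 = 4.00334e-05
V̂(p̂_st) = 0.000116661; SE = √V̂ = 0.010801

p̂_st ≈ 0.3895, SE ≈ 0.0108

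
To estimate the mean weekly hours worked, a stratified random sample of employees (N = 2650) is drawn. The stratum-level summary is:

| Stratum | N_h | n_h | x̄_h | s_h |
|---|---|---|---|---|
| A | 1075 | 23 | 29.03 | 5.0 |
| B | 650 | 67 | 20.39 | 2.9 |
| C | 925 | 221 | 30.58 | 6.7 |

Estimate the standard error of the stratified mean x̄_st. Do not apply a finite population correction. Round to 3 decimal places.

SE(x̄_st) ≈ 0.460

V̂(x̄_st) = Σ W_h² s_h²/n_h, with W_h = N_h/N and N = 2650:
  stratum A: (1075/2650)²·5.0²/23 = 0.17887
  stratum B: (650/2650)²·2.9²/67 = 0.0075519
  stratum C: (925/2650)²·6.7²/221 = 0.0247485
V̂(x̄_st) = 0.21117
SE(x̄_st) = √0.21117 = 0.459533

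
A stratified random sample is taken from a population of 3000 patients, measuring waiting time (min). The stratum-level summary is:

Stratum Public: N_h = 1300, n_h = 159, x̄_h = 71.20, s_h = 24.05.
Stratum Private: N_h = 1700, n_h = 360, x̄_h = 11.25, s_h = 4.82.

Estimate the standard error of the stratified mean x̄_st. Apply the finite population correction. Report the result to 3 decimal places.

SE(x̄_st) ≈ 0.785

V̂(x̄_st) = Σ W_h² (1 − n_h/N_h) s_h²/n_h, with W_h = N_h/N and N = 3000:
  stratum Public: (1300/3000)²·(1 − 159/1300)·24.05²/159 = 0.599542
  stratum Private: (1700/3000)²·(1 − 360/1700)·4.82²/360 = 0.0163344
V̂(x̄_st) = 0.615876
SE(x̄_st) = √0.615876 = 0.784778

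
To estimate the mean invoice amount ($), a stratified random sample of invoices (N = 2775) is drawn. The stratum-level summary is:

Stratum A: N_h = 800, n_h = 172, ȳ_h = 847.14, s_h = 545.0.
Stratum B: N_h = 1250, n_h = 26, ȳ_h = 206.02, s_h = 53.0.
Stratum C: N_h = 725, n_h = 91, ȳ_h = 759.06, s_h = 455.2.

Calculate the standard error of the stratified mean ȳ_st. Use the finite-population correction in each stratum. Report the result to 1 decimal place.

V̂(ȳ_st) = Σ W_h² (1 − n_h/N_h) s_h²/n_h, with W_h = N_h/N and N = 2775:
  stratum A: (800/2775)²·(1 − 172/800)·545.0²/172 = 112.665
  stratum B: (1250/2775)²·(1 − 26/1250)·53.0²/26 = 21.4656
  stratum C: (725/2775)²·(1 − 91/725)·455.2²/91 = 135.914
V̂(ȳ_st) = 270.044
SE(ȳ_st) = √270.044 = 16.433

SE(ȳ_st) ≈ 16.4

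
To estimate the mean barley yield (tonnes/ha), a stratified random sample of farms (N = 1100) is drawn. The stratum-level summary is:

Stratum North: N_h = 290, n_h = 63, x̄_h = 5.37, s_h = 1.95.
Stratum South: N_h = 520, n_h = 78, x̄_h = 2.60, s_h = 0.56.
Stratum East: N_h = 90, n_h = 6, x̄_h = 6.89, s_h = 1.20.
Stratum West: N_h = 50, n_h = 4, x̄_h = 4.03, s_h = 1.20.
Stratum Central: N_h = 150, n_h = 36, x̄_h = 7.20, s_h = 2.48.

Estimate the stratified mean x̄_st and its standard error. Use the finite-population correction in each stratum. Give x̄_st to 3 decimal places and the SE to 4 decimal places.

x̄_st = Σ W_h x̄_h = (290·5.37 + 520·2.60 + 90·6.89 + 50·4.03 + 150·7.20)/1100 = 4.37355
V̂(x̄_st) = Σ W_h² (1 − n_h/N_h) s_h²/n_h, with W_h = N_h/N and N = 1100:
  stratum North: (290/1100)²·(1 − 63/290)·1.95²/63 = 0.00328373
  stratum South: (520/1100)²·(1 − 78/520)·0.56²/78 = 0.000763698
  stratum East: (90/1100)²·(1 − 6/90)·1.20²/6 = 0.0014995
  stratum West: (50/1100)²·(1 − 4/50)·1.20²/4 = 0.000684298
  stratum Central: (150/1100)²·(1 − 36/150)·2.48²/36 = 0.00241441
V̂(x̄_st) = 0.00864564
SE(x̄_st) = √0.00864564 = 0.0929819

x̄_st ≈ 4.374, SE ≈ 0.0930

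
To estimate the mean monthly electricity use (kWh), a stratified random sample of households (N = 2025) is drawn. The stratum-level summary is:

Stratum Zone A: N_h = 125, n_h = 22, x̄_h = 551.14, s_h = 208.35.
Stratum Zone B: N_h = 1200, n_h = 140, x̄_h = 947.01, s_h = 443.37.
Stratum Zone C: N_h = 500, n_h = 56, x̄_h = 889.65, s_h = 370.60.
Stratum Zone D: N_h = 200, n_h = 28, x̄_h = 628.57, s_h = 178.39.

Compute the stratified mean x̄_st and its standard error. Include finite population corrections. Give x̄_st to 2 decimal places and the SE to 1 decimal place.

x̄_st ≈ 876.96, SE ≈ 24.2

x̄_st = Σ W_h x̄_h = (125·551.14 + 1200·947.01 + 500·889.65 + 200·628.57)/2025 = 876.95975
V̂(x̄_st) = Σ W_h² (1 − n_h/N_h) s_h²/n_h, with W_h = N_h/N and N = 2025:
  stratum Zone A: (125/2025)²·(1 − 22/125)·208.35²/22 = 6.19529
  stratum Zone B: (1200/2025)²·(1 − 140/1200)·443.37²/140 = 435.554
  stratum Zone C: (500/2025)²·(1 − 56/500)·370.60²/56 = 132.778
  stratum Zone D: (200/2025)²·(1 − 28/200)·178.39²/28 = 9.53436
V̂(x̄_st) = 584.061
SE(x̄_st) = √584.061 = 24.1674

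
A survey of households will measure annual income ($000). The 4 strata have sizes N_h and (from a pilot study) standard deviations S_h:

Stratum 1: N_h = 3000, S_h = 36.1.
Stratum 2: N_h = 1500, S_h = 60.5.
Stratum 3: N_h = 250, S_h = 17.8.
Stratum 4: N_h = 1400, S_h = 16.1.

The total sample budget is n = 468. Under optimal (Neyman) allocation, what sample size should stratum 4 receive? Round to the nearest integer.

47

Neyman allocation: n_h = n · N_h S_h / Σ N_i S_i, with n = 468.
  stratum 1: N_h·S_h = 3000·36.1 = 108300.00
  stratum 2: N_h·S_h = 1500·60.5 = 90750.00
  stratum 3: N_h·S_h = 250·17.8 = 4450.00
  stratum 4: N_h·S_h = 1400·16.1 = 22540.00
Σ N_h S_h = 226040.00
n for stratum 4 = 468·22540.00/226040.00 = 46.667 → 47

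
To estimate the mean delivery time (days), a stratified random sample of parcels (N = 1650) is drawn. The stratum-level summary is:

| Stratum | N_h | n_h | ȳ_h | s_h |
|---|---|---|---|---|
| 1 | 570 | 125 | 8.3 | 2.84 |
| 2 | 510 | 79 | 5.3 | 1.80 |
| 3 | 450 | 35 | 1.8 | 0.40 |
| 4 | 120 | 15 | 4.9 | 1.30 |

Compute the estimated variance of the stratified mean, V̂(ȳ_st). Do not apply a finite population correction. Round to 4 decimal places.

V̂(ȳ_st) = Σ W_h² s_h²/n_h, with W_h = N_h/N and N = 1650:
  stratum 1: (570/1650)²·2.84²/125 = 0.00770031
  stratum 2: (510/1650)²·1.80²/79 = 0.00391823
  stratum 3: (450/1650)²·0.40²/35 = 0.000340024
  stratum 4: (120/1650)²·1.30²/15 = 0.000595923
V̂(ȳ_st) = 0.0125545

V̂(ȳ_st) ≈ 0.0126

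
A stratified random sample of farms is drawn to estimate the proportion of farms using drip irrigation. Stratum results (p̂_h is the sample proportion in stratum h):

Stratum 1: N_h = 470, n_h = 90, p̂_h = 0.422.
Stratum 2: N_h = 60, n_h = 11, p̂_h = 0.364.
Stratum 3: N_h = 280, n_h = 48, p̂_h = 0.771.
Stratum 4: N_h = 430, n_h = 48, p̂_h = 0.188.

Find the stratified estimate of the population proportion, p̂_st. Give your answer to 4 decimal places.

p̂_st ≈ 0.4169

N = 1240; stratum weights W_h = N_h/N.
p̂_st = Σ W_h p̂_h = (470·0.422 + 60·0.364 + 280·0.771 + 430·0.188)/1240 = 0.41685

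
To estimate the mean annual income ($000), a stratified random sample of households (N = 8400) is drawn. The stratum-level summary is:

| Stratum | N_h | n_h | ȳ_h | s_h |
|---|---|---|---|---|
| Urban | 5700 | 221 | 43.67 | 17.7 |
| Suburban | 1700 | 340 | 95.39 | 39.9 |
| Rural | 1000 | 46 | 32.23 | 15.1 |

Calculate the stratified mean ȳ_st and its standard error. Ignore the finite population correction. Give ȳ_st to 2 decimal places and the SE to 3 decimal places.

ȳ_st ≈ 52.78, SE ≈ 0.956

ȳ_st = Σ W_h ȳ_h = (5700·43.67 + 1700·95.39 + 1000·32.23)/8400 = 52.77524
V̂(ȳ_st) = Σ W_h² s_h²/n_h, with W_h = N_h/N and N = 8400:
  stratum Urban: (5700/8400)²·17.7²/221 = 0.652748
  stratum Suburban: (1700/8400)²·39.9²/340 = 0.191781
  stratum Rural: (1000/8400)²·15.1²/46 = 0.0702486
V̂(ȳ_st) = 0.914778
SE(ȳ_st) = √0.914778 = 0.95644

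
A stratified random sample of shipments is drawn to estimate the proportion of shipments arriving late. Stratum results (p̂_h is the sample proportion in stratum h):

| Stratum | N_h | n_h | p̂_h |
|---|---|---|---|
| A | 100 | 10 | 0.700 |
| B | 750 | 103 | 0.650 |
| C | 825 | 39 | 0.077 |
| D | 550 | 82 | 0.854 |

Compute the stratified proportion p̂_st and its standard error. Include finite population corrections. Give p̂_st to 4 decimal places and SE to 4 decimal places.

p̂_st ≈ 0.4902, SE ≈ 0.0242

N = 2225; stratum weights W_h = N_h/N.
p̂_st = Σ W_h p̂_h = (100·0.700 + 750·0.650 + 825·0.077 + 550·0.854)/2225 = 0.49021
V̂(p̂_st) = Σ W_h² (1 − n_h/N_h) p̂_h(1−p̂_h)/(n_h−1):
  stratum A: (100/2225)²·(1 − 10/100)·0.700·0.300/9 = 4.24189e-05
  stratum B: (750/2225)²·(1 − 103/750)·0.650·0.350/102 = 0.000218618
  stratum C: (825/2225)²·(1 − 39/825)·0.077·0.923/38 = 0.000244977
  stratum D: (550/2225)²·(1 − 82/550)·0.854·0.146/81 = 8.00339e-05
V̂(p̂_st) = 0.000586048; SE = √V̂ = 0.0242084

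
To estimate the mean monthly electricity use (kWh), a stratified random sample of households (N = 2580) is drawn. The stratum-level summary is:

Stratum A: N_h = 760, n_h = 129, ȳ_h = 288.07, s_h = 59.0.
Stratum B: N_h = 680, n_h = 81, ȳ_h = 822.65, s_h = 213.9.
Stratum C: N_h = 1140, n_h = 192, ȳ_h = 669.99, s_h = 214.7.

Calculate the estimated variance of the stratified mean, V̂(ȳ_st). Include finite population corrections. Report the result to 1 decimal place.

V̂(ȳ_st) = Σ W_h² (1 − n_h/N_h) s_h²/n_h, with W_h = N_h/N and N = 2580:
  stratum A: (760/2580)²·(1 − 129/760)·59.0²/129 = 1.9441
  stratum B: (680/2580)²·(1 − 81/680)·213.9²/81 = 34.5647
  stratum C: (1140/2580)²·(1 − 192/1140)·214.7²/192 = 38.9795
V̂(ȳ_st) = 75.4883

V̂(ȳ_st) ≈ 75.5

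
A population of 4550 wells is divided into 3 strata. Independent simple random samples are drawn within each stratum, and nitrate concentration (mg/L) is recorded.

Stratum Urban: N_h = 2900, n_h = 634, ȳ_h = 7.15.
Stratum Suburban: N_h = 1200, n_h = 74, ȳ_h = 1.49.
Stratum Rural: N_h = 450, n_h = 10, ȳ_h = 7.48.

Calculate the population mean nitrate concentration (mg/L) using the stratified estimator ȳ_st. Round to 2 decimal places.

N = Σ N_h = 4550. Stratum weights W_h = N_h/N.
ȳ_st = (2900·7.15 + 1200·1.49 + 450·7.48) / 4550 = 5.6899

ȳ_st ≈ 5.69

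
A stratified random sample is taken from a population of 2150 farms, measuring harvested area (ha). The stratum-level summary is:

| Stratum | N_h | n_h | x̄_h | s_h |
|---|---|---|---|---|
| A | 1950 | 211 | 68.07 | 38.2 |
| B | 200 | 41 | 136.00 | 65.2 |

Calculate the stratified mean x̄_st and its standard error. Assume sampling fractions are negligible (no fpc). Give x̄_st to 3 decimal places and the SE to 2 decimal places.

x̄_st ≈ 74.389, SE ≈ 2.57

x̄_st = Σ W_h x̄_h = (1950·68.07 + 200·136.00)/2150 = 74.38907
V̂(x̄_st) = Σ W_h² s_h²/n_h, with W_h = N_h/N and N = 2150:
  stratum A: (1950/2150)²·38.2²/211 = 5.68901
  stratum B: (200/2150)²·65.2²/41 = 0.897211
V̂(x̄_st) = 6.58622
SE(x̄_st) = √6.58622 = 2.56636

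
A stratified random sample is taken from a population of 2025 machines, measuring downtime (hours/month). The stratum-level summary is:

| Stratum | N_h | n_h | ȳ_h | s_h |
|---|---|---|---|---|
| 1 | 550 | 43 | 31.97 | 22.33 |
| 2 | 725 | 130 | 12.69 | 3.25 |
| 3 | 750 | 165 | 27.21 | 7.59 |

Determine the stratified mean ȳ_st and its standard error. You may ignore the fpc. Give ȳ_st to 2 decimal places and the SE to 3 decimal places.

ȳ_st ≈ 23.30, SE ≈ 0.956

ȳ_st = Σ W_h ȳ_h = (550·31.97 + 725·12.69 + 750·27.21)/2025 = 23.30432
V̂(ȳ_st) = Σ W_h² s_h²/n_h, with W_h = N_h/N and N = 2025:
  stratum 1: (550/2025)²·22.33²/43 = 0.85543
  stratum 2: (725/2025)²·3.25²/130 = 0.0104148
  stratum 3: (750/2025)²·7.59²/165 = 0.047893
V̂(ȳ_st) = 0.913737
SE(ȳ_st) = √0.913737 = 0.955896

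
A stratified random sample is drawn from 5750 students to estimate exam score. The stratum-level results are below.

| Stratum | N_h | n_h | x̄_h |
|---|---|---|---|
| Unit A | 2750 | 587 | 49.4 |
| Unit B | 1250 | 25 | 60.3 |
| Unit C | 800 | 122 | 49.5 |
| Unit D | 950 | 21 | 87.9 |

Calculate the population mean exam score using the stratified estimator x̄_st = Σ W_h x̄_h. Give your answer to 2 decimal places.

x̄_st ≈ 58.14

N = Σ N_h = 5750. Stratum weights W_h = N_h/N.
x̄_st = (2750·49.4 + 1250·60.3 + 800·49.5 + 950·87.9) / 5750 = 58.1443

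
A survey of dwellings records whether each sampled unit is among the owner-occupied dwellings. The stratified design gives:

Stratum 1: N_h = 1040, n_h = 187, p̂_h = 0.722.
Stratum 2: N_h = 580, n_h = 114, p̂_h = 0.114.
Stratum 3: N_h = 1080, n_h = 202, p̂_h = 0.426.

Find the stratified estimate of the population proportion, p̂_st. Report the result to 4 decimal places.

N = 2700; stratum weights W_h = N_h/N.
p̂_st = Σ W_h p̂_h = (1040·0.722 + 580·0.114 + 1080·0.426)/2700 = 0.47299

p̂_st ≈ 0.4730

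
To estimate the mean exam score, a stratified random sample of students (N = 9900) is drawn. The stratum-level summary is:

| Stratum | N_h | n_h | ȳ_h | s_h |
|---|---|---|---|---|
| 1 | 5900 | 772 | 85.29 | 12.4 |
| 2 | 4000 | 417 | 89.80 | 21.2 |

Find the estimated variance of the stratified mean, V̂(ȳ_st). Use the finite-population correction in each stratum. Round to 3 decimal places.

V̂(ȳ_st) ≈ 0.219

V̂(ȳ_st) = Σ W_h² (1 − n_h/N_h) s_h²/n_h, with W_h = N_h/N and N = 9900:
  stratum 1: (5900/9900)²·(1 − 772/5900)·12.4²/772 = 0.0614831
  stratum 2: (4000/9900)²·(1 − 417/4000)·21.2²/417 = 0.157606
V̂(ȳ_st) = 0.219089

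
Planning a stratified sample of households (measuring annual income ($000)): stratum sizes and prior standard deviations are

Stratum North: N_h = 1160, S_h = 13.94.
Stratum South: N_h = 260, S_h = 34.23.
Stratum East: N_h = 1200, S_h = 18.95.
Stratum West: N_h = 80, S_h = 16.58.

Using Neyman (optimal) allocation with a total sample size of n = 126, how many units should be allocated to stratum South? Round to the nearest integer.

Neyman allocation: n_h = n · N_h S_h / Σ N_i S_i, with n = 126.
  stratum North: N_h·S_h = 1160·13.94 = 16170.40
  stratum South: N_h·S_h = 260·34.23 = 8899.80
  stratum East: N_h·S_h = 1200·18.95 = 22740.00
  stratum West: N_h·S_h = 80·16.58 = 1326.40
Σ N_h S_h = 49136.60
n for stratum South = 126·8899.80/49136.60 = 22.822 → 23

23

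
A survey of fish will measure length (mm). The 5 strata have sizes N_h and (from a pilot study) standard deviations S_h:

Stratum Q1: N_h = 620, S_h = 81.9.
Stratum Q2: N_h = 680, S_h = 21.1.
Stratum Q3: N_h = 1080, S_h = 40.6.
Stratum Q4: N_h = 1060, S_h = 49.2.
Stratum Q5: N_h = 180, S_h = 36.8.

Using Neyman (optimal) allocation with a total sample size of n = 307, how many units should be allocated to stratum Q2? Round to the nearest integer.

Neyman allocation: n_h = n · N_h S_h / Σ N_i S_i, with n = 307.
  stratum Q1: N_h·S_h = 620·81.9 = 50778.00
  stratum Q2: N_h·S_h = 680·21.1 = 14348.00
  stratum Q3: N_h·S_h = 1080·40.6 = 43848.00
  stratum Q4: N_h·S_h = 1060·49.2 = 52152.00
  stratum Q5: N_h·S_h = 180·36.8 = 6624.00
Σ N_h S_h = 167750.00
n for stratum Q2 = 307·14348.00/167750.00 = 26.258 → 26

26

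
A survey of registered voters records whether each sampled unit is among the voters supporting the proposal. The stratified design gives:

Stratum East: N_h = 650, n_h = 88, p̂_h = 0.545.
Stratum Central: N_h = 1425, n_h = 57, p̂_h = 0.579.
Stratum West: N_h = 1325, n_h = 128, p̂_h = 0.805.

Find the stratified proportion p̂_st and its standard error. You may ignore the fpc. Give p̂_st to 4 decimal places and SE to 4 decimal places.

p̂_st ≈ 0.6606, SE ≈ 0.0325

N = 3400; stratum weights W_h = N_h/N.
p̂_st = Σ W_h p̂_h = (650·0.545 + 1425·0.579 + 1325·0.805)/3400 = 0.66057
V̂(p̂_st) = Σ W_h² p̂_h(1−p̂_h)/(n_h−1):
  stratum East: (650/3400)²·0.545·0.455/87 = 0.000104174
  stratum Central: (1425/3400)²·0.579·0.421/56 = 0.000764618
  stratum West: (1325/3400)²·0.805·0.195/127 = 0.000187716
V̂(p̂_st) = 0.00105651; SE = √V̂ = 0.032504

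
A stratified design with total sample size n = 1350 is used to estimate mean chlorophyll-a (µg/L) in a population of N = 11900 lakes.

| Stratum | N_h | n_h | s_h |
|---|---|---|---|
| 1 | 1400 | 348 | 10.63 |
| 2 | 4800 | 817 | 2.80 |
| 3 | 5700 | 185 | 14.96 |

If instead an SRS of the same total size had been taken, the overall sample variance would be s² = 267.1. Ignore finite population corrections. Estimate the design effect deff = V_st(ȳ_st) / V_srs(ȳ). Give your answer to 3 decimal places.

V̂(ȳ_st) = Σ W_h² s_h²/n_h, with W_h = N_h/N and N = 11900:
  stratum 1: (1400/11900)²·10.63²/348 = 0.00449417
  stratum 2: (4800/11900)²·2.80²/817 = 0.00156129
  stratum 3: (5700/11900)²·14.96²/185 = 0.277554
V_st = 0.283609
V_srs = s²/n = 267.1/1350 = 0.197852
deff = V_st / V_srs = 0.283609/0.197852 = 1.4334

deff ≈ 1.433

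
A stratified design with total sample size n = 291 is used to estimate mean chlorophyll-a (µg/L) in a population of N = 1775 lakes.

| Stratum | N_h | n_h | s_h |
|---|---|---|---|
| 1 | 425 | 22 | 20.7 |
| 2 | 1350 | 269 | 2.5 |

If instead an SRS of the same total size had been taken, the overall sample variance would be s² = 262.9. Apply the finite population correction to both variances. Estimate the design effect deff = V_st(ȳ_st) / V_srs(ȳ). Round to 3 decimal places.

deff ≈ 1.416

V̂(ȳ_st) = Σ W_h² (1 − n_h/N_h) s_h²/n_h, with W_h = N_h/N and N = 1775:
  stratum 1: (425/1775)²·(1 − 22/425)·20.7²/22 = 1.0588
  stratum 2: (1350/1775)²·(1 − 269/1350)·2.5²/269 = 0.0107619
V_st = 1.06957
V_srs = (1 − 291/1775)·262.9/291 = 0.755324
deff = V_st / V_srs = 1.06957/0.755324 = 1.4160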